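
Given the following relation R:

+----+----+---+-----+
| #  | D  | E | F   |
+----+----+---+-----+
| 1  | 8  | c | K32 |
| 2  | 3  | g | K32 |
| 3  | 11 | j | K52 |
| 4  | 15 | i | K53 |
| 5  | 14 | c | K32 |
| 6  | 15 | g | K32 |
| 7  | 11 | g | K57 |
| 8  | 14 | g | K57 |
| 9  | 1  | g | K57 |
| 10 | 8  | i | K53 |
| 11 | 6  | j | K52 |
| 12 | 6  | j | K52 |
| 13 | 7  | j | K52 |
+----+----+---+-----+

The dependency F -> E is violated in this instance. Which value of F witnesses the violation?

K32

F=K32: rows 1, 2, 5, 6 → E takes values {c, g} — violation
F=K52: rows 3, 11, 12, 13 → E = j, j, j, j ✓
F=K53: rows 4, 10 → E = i, i ✓
F=K57: rows 7, 8, 9 → E = g, g, g ✓
The only F value with inconsistent E is F=K32.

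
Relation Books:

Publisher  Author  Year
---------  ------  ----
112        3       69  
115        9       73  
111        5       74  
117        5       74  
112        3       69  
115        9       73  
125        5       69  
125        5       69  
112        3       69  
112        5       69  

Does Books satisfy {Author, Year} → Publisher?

No

(Author=3, Year=69): 3 rows → Publisher = 112, 112, 112 ✓
(Author=9, Year=73): 2 rows → Publisher = 115, 115 ✓
(Author=5, Year=74): 2 rows → Publisher takes values {111, 117} — violation
(Author=5, Year=69): 3 rows → Publisher takes values {125, 112} — violation
Two rows agree on {Author, Year} but differ on Publisher, so {Author, Year} → Publisher does not hold.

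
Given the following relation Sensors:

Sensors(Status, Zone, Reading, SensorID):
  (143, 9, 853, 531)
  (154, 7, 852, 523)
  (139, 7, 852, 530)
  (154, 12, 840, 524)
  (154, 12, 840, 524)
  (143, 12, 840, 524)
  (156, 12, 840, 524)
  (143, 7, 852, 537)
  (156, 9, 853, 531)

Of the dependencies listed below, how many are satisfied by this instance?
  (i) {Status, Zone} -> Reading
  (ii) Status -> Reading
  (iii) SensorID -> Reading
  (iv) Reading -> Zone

3

(i) {Status, Zone} -> Reading: every LHS value maps to a single RHS value — holds.
(ii) Status -> Reading: Status=143: 3 rows → Reading takes values {853, 840, 852} — violation; Status=154: 3 rows → Reading takes values {852, 840} — violation; Status=156: 2 rows → Reading takes values {840, 853} — violation — fails.
(iii) SensorID -> Reading: every LHS value maps to a single RHS value — holds.
(iv) Reading -> Zone: every LHS value maps to a single RHS value — holds.
3 of the 4 dependencies hold.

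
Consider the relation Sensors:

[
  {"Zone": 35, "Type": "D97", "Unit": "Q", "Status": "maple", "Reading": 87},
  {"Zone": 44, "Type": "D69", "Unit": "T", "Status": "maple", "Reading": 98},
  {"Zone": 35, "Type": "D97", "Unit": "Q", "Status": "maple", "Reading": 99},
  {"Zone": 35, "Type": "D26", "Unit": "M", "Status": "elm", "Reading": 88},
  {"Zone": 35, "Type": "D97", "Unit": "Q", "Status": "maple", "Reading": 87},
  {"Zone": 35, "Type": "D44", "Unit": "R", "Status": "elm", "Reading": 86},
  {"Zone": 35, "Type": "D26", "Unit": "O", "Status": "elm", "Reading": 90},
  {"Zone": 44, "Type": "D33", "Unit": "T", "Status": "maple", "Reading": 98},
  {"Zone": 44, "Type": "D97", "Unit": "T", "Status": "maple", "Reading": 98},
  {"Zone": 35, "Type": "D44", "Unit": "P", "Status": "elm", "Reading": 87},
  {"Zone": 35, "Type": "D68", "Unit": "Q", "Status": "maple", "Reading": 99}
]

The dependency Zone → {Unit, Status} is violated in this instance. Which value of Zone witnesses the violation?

35

Zone=35: 8 rows → {Unit,Status} takes values {(Q, maple), (M, elm), (R, elm), (O, elm), (P, elm)} — violation
Zone=44: 3 rows → {Unit,Status} = (T, maple), (T, maple), (T, maple) ✓
The only Zone value with inconsistent RHS is Zone=35.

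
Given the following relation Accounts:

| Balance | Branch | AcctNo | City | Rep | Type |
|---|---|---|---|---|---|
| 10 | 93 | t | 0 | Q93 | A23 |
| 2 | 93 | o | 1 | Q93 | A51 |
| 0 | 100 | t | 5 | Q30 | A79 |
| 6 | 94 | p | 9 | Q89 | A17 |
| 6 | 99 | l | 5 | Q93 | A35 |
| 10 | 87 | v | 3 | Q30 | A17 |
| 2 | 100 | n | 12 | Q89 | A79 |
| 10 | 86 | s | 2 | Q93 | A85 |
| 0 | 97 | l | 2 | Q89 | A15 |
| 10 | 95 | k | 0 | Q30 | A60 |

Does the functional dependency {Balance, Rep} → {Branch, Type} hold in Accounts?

(Balance=10, Rep=Q93): 2 rows → {Branch,Type} takes values {(93, A23), (86, A85)} — violation
(Balance=2, Rep=Q93): 1 row → {Branch,Type} = (93, A51) ✓
(Balance=0, Rep=Q30): 1 row → {Branch,Type} = (100, A79) ✓
(Balance=6, Rep=Q89): 1 row → {Branch,Type} = (94, A17) ✓
(Balance=6, Rep=Q93): 1 row → {Branch,Type} = (99, A35) ✓
(Balance=10, Rep=Q30): 2 rows → {Branch,Type} takes values {(87, A17), (95, A60)} — violation
(Balance=2, Rep=Q89): 1 row → {Branch,Type} = (100, A79) ✓
(Balance=0, Rep=Q89): 1 row → {Branch,Type} = (97, A15) ✓
Two rows agree on {Balance, Rep} but differ on {Branch, Type}, so {Balance, Rep} → {Branch, Type} does not hold.

No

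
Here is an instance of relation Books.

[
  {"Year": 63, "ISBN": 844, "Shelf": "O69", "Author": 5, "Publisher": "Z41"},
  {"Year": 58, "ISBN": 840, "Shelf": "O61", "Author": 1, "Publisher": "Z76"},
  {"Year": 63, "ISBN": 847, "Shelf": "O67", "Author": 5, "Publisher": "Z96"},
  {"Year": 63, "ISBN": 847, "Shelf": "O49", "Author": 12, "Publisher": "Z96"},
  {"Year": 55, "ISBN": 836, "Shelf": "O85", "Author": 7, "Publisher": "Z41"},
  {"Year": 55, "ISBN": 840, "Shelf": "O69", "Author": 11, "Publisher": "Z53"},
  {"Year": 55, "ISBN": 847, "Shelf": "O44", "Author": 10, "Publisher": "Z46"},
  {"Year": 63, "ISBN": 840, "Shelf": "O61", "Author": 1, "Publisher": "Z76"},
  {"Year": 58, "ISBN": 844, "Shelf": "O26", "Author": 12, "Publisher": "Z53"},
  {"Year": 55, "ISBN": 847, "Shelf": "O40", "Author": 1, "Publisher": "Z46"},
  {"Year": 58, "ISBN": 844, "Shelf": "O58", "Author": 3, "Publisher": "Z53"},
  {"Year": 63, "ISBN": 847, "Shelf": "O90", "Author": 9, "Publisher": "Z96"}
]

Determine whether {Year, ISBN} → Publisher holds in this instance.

Yes

(Year=63, ISBN=844): 1 row → Publisher = Z41 ✓
(Year=58, ISBN=840): 1 row → Publisher = Z76 ✓
(Year=63, ISBN=847): 3 rows → Publisher = Z96, Z96, Z96 ✓
(Year=55, ISBN=836): 1 row → Publisher = Z41 ✓
(Year=55, ISBN=840): 1 row → Publisher = Z53 ✓
(Year=55, ISBN=847): 2 rows → Publisher = Z46, Z46 ✓
(Year=63, ISBN=840): 1 row → Publisher = Z76 ✓
(Year=58, ISBN=844): 2 rows → Publisher = Z53, Z53 ✓
Every {Year, ISBN} value is associated with a single Publisher value, so {Year, ISBN} → Publisher holds.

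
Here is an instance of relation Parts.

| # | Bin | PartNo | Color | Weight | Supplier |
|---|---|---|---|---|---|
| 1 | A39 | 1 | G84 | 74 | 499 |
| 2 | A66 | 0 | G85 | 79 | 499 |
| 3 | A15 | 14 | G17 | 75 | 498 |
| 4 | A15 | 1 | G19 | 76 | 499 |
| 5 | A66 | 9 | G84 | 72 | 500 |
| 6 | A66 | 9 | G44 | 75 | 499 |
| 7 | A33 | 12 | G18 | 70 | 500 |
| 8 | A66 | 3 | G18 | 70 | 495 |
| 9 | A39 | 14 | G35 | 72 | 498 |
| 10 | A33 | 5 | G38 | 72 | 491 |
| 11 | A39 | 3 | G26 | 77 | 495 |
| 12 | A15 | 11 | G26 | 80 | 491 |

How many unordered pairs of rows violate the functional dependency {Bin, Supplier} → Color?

(Bin=A66, Supplier=499): violating pairs (2,6) — 1 pair.

1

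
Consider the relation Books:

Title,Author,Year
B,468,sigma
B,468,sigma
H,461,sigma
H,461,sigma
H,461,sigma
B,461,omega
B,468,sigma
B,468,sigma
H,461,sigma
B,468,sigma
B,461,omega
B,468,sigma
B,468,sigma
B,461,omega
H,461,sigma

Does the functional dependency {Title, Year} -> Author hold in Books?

(Title=B, Year=sigma): 7 rows → Author = 468, 468, 468, 468, 468, 468, 468 ✓
(Title=H, Year=sigma): 5 rows → Author = 461, 461, 461, 461, 461 ✓
(Title=B, Year=omega): 3 rows → Author = 461, 461, 461 ✓
Every {Title, Year} value is associated with a single Author value, so {Title, Year} -> Author holds.

Yes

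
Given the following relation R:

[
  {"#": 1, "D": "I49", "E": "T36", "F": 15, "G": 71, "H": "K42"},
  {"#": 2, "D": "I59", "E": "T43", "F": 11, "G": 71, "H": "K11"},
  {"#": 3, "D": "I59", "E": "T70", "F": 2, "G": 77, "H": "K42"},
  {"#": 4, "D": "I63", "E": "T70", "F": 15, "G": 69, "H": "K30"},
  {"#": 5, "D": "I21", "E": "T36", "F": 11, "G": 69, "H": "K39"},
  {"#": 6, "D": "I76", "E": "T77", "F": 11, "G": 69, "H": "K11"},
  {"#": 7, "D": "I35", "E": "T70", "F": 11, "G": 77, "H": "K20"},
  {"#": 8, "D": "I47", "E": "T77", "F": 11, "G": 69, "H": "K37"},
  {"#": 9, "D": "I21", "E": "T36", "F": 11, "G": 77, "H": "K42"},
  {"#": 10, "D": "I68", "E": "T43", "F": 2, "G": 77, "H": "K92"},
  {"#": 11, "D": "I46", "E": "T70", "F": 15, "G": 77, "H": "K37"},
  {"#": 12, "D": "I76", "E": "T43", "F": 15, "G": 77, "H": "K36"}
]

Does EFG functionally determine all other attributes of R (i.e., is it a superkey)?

No

Rows 6 and 8 have the same EFG value (E=T77, F=11, G=69) but are distinct tuples, so EFG does not determine every attribute — not a superkey.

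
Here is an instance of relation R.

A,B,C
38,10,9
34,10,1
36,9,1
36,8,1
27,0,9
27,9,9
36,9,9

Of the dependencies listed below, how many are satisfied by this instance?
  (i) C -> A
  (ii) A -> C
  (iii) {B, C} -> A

(i) C -> A: C=9: 4 rows → A takes values {38, 27, 36} — violation; C=1: 3 rows → A takes values {34, 36} — violation — fails.
(ii) A -> C: A=36: 3 rows → C takes values {1, 9} — violation — fails.
(iii) {B, C} -> A: (B=9, C=9): 2 rows → A takes values {27, 36} — violation — fails.
None of the 3 dependencies hold.

0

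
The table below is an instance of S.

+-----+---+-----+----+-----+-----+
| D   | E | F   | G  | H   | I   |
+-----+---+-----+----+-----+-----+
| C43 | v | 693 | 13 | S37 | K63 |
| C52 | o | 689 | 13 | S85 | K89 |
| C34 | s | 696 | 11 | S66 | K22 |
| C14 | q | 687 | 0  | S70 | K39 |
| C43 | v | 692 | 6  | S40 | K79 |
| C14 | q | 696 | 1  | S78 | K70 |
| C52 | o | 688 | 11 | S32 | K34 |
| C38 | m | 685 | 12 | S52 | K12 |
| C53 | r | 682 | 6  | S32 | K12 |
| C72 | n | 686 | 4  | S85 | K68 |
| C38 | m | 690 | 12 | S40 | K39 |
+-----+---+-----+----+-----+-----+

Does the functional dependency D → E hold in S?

Yes

D=C43: 2 rows → E = v, v ✓
D=C52: 2 rows → E = o, o ✓
D=C34: 1 row → E = s ✓
D=C14: 2 rows → E = q, q ✓
D=C38: 2 rows → E = m, m ✓
D=C53: 1 row → E = r ✓
D=C72: 1 row → E = n ✓
Every D value is associated with a single E value, so D → E holds.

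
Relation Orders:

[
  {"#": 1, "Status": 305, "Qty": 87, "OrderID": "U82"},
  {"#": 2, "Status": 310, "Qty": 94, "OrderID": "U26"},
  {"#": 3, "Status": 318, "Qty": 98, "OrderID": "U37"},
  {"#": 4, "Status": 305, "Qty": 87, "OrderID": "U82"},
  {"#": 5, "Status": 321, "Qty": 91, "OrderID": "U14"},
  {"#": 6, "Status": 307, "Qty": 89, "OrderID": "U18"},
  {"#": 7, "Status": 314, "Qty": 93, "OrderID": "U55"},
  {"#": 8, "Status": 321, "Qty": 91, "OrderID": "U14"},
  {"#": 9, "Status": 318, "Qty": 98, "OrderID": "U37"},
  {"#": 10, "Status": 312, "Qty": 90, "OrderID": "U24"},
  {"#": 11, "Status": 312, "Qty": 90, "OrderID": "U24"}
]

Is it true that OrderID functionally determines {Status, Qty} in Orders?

Yes

OrderID=U82: rows 1, 4 → {Status,Qty} = (305, 87), (305, 87) ✓
OrderID=U26: row 2 → {Status,Qty} = (310, 94) ✓
OrderID=U37: rows 3, 9 → {Status,Qty} = (318, 98), (318, 98) ✓
OrderID=U14: rows 5, 8 → {Status,Qty} = (321, 91), (321, 91) ✓
OrderID=U18: row 6 → {Status,Qty} = (307, 89) ✓
OrderID=U55: row 7 → {Status,Qty} = (314, 93) ✓
OrderID=U24: rows 10, 11 → {Status,Qty} = (312, 90), (312, 90) ✓
Every OrderID value is associated with a single {Status, Qty} value, so OrderID → {Status, Qty} holds.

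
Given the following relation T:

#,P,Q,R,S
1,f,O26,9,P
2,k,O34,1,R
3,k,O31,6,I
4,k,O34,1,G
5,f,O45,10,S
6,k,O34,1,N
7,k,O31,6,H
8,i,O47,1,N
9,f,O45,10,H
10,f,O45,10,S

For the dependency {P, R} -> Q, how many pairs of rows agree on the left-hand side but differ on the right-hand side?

(P=k, R=1): all 3 rows agree on Q — 0 pairs.
(P=k, R=6): all 2 rows agree on Q — 0 pairs.
(P=f, R=10): all 3 rows agree on Q — 0 pairs.

0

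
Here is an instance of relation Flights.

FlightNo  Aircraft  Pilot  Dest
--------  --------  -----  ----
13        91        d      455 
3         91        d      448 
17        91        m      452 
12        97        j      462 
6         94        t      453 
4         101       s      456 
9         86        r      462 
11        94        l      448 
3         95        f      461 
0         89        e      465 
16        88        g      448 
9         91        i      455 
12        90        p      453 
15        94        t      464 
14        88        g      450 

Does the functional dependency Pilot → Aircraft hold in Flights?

Pilot=d: 2 rows → Aircraft = 91, 91 ✓
Pilot=m: 1 row → Aircraft = 91 ✓
Pilot=j: 1 row → Aircraft = 97 ✓
Pilot=t: 2 rows → Aircraft = 94, 94 ✓
Pilot=s: 1 row → Aircraft = 101 ✓
Pilot=r: 1 row → Aircraft = 86 ✓
Pilot=l: 1 row → Aircraft = 94 ✓
Pilot=f: 1 row → Aircraft = 95 ✓
Pilot=e: 1 row → Aircraft = 89 ✓
Pilot=g: 2 rows → Aircraft = 88, 88 ✓
Pilot=i: 1 row → Aircraft = 91 ✓
Pilot=p: 1 row → Aircraft = 90 ✓
Every Pilot value is associated with a single Aircraft value, so Pilot → Aircraft holds.

Yes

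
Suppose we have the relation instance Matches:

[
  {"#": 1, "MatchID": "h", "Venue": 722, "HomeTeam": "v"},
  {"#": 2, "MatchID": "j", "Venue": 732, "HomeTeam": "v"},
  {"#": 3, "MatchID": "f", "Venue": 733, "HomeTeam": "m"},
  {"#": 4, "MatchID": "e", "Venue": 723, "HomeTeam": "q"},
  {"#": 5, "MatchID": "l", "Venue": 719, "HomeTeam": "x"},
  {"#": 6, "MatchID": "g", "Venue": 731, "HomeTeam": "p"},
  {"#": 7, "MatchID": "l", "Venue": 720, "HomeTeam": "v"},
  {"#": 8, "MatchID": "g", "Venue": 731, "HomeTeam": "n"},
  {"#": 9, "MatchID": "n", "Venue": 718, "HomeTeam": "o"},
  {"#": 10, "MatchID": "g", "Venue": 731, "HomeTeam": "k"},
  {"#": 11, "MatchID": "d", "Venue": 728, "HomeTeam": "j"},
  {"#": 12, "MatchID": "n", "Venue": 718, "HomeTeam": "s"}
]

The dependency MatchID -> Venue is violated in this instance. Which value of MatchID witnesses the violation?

l

MatchID=h: row 1 → Venue = 722 ✓
MatchID=j: row 2 → Venue = 732 ✓
MatchID=f: row 3 → Venue = 733 ✓
MatchID=e: row 4 → Venue = 723 ✓
MatchID=l: rows 5, 7 → Venue takes values {719, 720} — violation
MatchID=g: rows 6, 8, 10 → Venue = 731, 731, 731 ✓
MatchID=n: rows 9, 12 → Venue = 718, 718 ✓
MatchID=d: row 11 → Venue = 728 ✓
The only MatchID value with inconsistent Venue is MatchID=l.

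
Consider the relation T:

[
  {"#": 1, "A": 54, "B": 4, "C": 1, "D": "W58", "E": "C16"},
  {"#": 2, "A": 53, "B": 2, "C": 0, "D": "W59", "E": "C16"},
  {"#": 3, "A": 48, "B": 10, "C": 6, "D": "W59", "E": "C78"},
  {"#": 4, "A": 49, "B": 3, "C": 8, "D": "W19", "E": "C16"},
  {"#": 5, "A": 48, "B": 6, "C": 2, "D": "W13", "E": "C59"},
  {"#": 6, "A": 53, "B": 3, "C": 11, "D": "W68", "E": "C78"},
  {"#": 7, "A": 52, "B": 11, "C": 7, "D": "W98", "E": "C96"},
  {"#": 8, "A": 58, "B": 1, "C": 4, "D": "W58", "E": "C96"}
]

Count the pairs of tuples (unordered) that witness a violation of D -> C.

2

D=W58: violating pairs (1,8) — 1 pair.
D=W59: violating pairs (2,3) — 1 pair.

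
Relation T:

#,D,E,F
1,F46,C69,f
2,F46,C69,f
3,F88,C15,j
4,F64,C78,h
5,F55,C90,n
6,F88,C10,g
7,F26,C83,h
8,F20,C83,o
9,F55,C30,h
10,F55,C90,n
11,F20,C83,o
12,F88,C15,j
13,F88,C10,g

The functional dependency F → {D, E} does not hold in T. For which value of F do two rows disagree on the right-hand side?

F=f: rows 1, 2 → {D,E} = (F46, C69), (F46, C69) ✓
F=j: rows 3, 12 → {D,E} = (F88, C15), (F88, C15) ✓
F=h: rows 4, 7, 9 → {D,E} takes values {(F64, C78), (F26, C83), (F55, C30)} — violation
F=n: rows 5, 10 → {D,E} = (F55, C90), (F55, C90) ✓
F=g: rows 6, 13 → {D,E} = (F88, C10), (F88, C10) ✓
F=o: rows 8, 11 → {D,E} = (F20, C83), (F20, C83) ✓
The only F value with inconsistent RHS is F=h.

h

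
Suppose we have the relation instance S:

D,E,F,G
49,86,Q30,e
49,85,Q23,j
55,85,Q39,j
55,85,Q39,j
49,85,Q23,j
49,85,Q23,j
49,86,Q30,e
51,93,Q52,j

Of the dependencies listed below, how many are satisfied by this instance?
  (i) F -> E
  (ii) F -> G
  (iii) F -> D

(i) F -> E: every LHS value maps to a single RHS value — holds.
(ii) F -> G: every LHS value maps to a single RHS value — holds.
(iii) F -> D: every LHS value maps to a single RHS value — holds.
3 of the 3 dependencies hold.

3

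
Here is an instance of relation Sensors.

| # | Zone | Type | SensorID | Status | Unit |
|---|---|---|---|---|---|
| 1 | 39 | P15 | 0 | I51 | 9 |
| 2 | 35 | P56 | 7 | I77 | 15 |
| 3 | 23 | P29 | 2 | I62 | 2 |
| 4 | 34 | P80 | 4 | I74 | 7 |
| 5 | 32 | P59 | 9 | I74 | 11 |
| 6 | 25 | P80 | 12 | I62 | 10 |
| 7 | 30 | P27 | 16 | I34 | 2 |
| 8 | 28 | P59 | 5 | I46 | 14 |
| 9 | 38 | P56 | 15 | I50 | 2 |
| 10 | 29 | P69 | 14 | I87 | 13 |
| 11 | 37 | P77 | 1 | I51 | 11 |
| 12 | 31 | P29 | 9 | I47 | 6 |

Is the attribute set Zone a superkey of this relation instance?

Yes

All 12 rows have distinct Zone values, so Zone → (all attributes) holds and Zone is a superkey.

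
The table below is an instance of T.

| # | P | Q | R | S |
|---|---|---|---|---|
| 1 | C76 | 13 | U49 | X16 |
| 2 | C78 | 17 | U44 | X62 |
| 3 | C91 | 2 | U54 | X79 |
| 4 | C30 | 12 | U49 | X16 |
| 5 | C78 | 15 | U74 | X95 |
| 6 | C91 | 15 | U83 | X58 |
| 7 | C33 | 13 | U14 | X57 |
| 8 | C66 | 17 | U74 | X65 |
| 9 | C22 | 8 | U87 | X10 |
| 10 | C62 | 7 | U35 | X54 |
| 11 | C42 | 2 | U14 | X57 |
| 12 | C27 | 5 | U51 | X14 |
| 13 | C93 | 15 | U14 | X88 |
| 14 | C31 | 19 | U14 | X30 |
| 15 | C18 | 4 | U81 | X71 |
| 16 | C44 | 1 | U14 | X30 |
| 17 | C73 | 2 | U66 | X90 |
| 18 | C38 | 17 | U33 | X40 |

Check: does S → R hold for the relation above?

Yes

S=X16: rows 1, 4 → R = U49, U49 ✓
S=X62: row 2 → R = U44 ✓
S=X79: row 3 → R = U54 ✓
S=X95: row 5 → R = U74 ✓
S=X58: row 6 → R = U83 ✓
S=X57: rows 7, 11 → R = U14, U14 ✓
S=X65: row 8 → R = U74 ✓
S=X10: row 9 → R = U87 ✓
S=X54: row 10 → R = U35 ✓
S=X14: row 12 → R = U51 ✓
S=X88: row 13 → R = U14 ✓
S=X30: rows 14, 16 → R = U14, U14 ✓
S=X71: row 15 → R = U81 ✓
S=X90: row 17 → R = U66 ✓
S=X40: row 18 → R = U33 ✓
Every S value is associated with a single R value, so S → R holds.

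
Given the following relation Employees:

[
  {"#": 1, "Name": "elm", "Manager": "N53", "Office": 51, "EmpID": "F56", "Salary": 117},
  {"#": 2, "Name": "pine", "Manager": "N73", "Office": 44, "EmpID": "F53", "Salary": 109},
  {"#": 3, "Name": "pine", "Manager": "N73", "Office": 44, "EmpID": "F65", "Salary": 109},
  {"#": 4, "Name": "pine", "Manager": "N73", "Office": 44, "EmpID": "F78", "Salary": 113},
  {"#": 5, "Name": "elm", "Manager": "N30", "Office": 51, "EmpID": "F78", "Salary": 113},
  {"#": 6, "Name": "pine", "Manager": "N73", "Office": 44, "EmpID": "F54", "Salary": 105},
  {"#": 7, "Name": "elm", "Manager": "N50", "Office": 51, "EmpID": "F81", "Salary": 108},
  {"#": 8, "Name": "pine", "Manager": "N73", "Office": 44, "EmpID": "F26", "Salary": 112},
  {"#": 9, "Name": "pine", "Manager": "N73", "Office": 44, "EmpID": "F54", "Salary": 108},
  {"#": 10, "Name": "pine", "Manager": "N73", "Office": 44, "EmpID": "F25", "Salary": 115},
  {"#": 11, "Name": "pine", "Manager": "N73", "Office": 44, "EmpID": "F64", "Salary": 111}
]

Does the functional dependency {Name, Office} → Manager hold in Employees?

No

(Name=elm, Office=51): rows 1, 5, 7 → Manager takes values {N53, N30, N50} — violation
(Name=pine, Office=44): rows 2, 3, 4, 6, 8, 9, 10, 11 → Manager = N73, N73, N73, N73, N73, N73, N73, N73 ✓
Two rows agree on {Name, Office} but differ on Manager, so {Name, Office} → Manager does not hold.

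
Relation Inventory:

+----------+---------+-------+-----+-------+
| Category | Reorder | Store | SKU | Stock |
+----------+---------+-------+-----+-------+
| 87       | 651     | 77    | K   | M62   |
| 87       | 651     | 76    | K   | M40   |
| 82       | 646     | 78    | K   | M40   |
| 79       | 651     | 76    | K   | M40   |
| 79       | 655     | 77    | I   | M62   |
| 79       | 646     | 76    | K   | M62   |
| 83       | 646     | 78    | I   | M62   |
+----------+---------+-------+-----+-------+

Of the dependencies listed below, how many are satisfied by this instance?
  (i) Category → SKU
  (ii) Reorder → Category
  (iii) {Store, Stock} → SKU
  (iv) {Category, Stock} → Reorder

0

(i) Category → SKU: Category=79: 3 rows → SKU takes values {K, I} — violation — fails.
(ii) Reorder → Category: Reorder=651: 3 rows → Category takes values {87, 79} — violation; Reorder=646: 3 rows → Category takes values {82, 79, 83} — violation — fails.
(iii) {Store, Stock} → SKU: (Store=77, Stock=M62): 2 rows → SKU takes values {K, I} — violation — fails.
(iv) {Category, Stock} → Reorder: (Category=79, Stock=M62): 2 rows → Reorder takes values {655, 646} — violation — fails.
None of the 4 dependencies hold.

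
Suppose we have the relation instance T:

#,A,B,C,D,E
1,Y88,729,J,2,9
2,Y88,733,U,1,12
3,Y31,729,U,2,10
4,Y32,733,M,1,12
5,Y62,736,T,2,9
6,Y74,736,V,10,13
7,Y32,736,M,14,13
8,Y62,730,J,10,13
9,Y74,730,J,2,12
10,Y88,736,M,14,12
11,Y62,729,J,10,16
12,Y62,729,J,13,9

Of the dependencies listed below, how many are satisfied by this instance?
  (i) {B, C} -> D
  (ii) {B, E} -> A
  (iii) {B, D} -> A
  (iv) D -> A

(i) {B, C} -> D: (B=729, C=J): rows 1, 11, 12 → D takes values {2, 10, 13} — violation; (B=730, C=J): rows 8, 9 → D takes values {10, 2} — violation — fails.
(ii) {B, E} -> A: (B=729, E=9): rows 1, 12 → A takes values {Y88, Y62} — violation; (B=733, E=12): rows 2, 4 → A takes values {Y88, Y32} — violation; (B=736, E=13): rows 6, 7 → A takes values {Y74, Y32} — violation — fails.
(iii) {B, D} -> A: (B=729, D=2): rows 1, 3 → A takes values {Y88, Y31} — violation; (B=733, D=1): rows 2, 4 → A takes values {Y88, Y32} — violation; (B=736, D=14): rows 7, 10 → A takes values {Y32, Y88} — violation — fails.
(iv) D -> A: D=2: rows 1, 3, 5, 9 → A takes values {Y88, Y31, Y62, Y74} — violation; D=1: rows 2, 4 → A takes values {Y88, Y32} — violation; D=10: rows 6, 8, 11 → A takes values {Y74, Y62} — violation; D=14: rows 7, 10 → A takes values {Y32, Y88} — violation — fails.
None of the 4 dependencies hold.

0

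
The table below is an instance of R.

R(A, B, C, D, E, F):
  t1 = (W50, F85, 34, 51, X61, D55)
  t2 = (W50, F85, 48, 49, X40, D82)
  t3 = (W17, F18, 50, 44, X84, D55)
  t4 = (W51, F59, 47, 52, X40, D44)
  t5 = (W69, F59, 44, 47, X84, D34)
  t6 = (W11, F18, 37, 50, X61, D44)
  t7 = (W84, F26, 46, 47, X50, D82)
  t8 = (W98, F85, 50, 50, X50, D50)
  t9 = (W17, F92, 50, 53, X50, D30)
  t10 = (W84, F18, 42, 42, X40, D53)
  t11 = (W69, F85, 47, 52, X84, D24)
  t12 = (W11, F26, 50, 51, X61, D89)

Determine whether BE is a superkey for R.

All 12 rows have distinct BE values, so BE → (all attributes) holds and BE is a superkey.

Yes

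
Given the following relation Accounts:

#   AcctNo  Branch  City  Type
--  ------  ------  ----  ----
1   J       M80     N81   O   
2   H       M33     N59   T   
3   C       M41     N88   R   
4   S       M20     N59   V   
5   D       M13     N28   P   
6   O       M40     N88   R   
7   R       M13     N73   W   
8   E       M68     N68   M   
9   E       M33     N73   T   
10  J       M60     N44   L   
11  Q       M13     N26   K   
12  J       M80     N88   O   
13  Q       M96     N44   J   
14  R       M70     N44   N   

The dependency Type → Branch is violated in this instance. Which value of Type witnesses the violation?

R

Type=O: rows 1, 12 → Branch = M80, M80 ✓
Type=T: rows 2, 9 → Branch = M33, M33 ✓
Type=R: rows 3, 6 → Branch takes values {M41, M40} — violation
Type=V: row 4 → Branch = M20 ✓
Type=P: row 5 → Branch = M13 ✓
Type=W: row 7 → Branch = M13 ✓
Type=M: row 8 → Branch = M68 ✓
Type=L: row 10 → Branch = M60 ✓
Type=K: row 11 → Branch = M13 ✓
Type=J: row 13 → Branch = M96 ✓
Type=N: row 14 → Branch = M70 ✓
The only Type value with inconsistent Branch is Type=R.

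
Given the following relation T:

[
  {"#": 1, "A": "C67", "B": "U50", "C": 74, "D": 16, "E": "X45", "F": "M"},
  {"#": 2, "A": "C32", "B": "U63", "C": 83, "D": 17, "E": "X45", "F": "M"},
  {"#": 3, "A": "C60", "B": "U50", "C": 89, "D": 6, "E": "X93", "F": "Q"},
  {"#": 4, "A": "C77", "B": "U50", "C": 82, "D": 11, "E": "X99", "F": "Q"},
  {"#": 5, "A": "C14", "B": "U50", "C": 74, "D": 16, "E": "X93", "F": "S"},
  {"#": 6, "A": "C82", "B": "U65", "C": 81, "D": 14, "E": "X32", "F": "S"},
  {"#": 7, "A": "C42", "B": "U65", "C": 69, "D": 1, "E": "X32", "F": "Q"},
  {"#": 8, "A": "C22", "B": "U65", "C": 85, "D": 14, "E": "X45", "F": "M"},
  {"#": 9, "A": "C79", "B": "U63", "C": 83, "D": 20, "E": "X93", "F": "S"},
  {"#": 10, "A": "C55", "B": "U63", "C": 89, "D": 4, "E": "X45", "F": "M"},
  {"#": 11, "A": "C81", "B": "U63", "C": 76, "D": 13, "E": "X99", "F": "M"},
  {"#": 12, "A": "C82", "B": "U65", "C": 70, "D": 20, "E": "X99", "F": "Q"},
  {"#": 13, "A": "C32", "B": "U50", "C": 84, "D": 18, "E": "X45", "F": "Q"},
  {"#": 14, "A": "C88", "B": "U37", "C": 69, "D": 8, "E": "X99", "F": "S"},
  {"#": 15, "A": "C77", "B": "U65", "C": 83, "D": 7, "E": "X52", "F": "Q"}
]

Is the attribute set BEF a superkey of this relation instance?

Rows 2 and 10 have the same BEF value (B=U63, E=X45, F=M) but are distinct tuples, so BEF does not determine every attribute — not a superkey.

No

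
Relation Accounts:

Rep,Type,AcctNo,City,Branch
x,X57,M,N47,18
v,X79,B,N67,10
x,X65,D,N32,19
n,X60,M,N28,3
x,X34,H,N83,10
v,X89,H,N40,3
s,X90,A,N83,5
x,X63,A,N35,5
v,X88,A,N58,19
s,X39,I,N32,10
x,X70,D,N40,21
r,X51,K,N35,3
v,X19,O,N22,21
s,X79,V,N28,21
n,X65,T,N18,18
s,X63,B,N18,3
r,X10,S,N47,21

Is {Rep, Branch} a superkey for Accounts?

Yes

All 17 rows have distinct {Rep, Branch} values, so {Rep, Branch} → (all attributes) holds and {Rep, Branch} is a superkey.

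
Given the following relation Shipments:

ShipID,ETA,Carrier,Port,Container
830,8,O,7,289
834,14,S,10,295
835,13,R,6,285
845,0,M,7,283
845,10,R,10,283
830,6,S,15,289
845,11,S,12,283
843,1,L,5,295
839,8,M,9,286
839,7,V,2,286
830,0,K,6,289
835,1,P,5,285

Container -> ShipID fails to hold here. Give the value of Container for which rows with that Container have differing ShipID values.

Container=289: 3 rows → ShipID = 830, 830, 830 ✓
Container=295: 2 rows → ShipID takes values {834, 843} — violation
Container=285: 2 rows → ShipID = 835, 835 ✓
Container=283: 3 rows → ShipID = 845, 845, 845 ✓
Container=286: 2 rows → ShipID = 839, 839 ✓
The only Container value with inconsistent ShipID is Container=295.

295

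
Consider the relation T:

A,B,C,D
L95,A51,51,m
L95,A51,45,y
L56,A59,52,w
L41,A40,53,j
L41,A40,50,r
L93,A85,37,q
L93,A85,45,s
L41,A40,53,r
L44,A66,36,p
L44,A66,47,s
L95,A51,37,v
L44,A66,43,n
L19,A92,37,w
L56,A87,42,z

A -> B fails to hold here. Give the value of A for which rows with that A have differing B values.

L56

A=L95: 3 rows → B = A51, A51, A51 ✓
A=L56: 2 rows → B takes values {A59, A87} — violation
A=L41: 3 rows → B = A40, A40, A40 ✓
A=L93: 2 rows → B = A85, A85 ✓
A=L44: 3 rows → B = A66, A66, A66 ✓
A=L19: 1 row → B = A92 ✓
The only A value with inconsistent B is A=L56.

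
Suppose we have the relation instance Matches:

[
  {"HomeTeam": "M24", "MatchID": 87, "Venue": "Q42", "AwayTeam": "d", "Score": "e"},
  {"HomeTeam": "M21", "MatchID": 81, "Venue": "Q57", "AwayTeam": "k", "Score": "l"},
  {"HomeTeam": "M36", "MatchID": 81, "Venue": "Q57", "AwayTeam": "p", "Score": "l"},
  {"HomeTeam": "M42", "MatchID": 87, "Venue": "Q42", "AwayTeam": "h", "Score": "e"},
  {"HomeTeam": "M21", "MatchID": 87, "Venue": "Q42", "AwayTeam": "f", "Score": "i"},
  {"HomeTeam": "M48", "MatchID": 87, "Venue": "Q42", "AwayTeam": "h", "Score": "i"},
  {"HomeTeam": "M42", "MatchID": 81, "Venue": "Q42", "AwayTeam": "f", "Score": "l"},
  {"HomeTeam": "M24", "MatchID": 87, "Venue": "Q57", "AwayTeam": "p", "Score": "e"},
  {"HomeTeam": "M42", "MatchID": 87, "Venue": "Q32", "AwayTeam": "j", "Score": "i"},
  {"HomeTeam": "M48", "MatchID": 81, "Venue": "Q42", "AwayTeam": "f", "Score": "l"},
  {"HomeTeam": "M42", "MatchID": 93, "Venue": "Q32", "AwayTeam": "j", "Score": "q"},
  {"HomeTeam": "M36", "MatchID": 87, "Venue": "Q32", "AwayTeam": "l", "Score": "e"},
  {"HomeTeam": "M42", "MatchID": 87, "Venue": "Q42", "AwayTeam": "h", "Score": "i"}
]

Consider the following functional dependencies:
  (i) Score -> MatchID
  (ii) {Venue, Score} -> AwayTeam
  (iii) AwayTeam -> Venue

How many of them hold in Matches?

(i) Score -> MatchID: every LHS value maps to a single RHS value — holds.
(ii) {Venue, Score} -> AwayTeam: (Venue=Q42, Score=e): 2 rows → AwayTeam takes values {d, h} — violation; (Venue=Q57, Score=l): 2 rows → AwayTeam takes values {k, p} — violation; (Venue=Q42, Score=i): 3 rows → AwayTeam takes values {f, h} — violation — fails.
(iii) AwayTeam -> Venue: every LHS value maps to a single RHS value — holds.
2 of the 3 dependencies hold.

2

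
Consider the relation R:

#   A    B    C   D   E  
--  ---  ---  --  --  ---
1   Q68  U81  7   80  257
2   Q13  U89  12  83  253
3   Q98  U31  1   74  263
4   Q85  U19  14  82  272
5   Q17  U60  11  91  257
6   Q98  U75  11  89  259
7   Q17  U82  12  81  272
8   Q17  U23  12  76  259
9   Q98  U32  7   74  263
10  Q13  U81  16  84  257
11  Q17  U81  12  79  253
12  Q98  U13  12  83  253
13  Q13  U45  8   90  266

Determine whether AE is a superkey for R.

Rows 3 and 9 have the same AE value (A=Q98, E=263) but are distinct tuples, so AE does not determine every attribute — not a superkey.

No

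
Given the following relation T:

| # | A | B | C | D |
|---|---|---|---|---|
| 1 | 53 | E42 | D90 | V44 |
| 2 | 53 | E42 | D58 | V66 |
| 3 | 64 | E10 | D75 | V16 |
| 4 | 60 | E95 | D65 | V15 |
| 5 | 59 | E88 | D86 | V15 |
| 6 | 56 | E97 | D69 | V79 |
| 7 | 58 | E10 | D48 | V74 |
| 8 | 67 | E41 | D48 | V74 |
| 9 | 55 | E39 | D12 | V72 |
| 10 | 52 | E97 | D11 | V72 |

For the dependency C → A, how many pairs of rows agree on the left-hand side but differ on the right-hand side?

1

C=D48: violating pairs (7,8) — 1 pair.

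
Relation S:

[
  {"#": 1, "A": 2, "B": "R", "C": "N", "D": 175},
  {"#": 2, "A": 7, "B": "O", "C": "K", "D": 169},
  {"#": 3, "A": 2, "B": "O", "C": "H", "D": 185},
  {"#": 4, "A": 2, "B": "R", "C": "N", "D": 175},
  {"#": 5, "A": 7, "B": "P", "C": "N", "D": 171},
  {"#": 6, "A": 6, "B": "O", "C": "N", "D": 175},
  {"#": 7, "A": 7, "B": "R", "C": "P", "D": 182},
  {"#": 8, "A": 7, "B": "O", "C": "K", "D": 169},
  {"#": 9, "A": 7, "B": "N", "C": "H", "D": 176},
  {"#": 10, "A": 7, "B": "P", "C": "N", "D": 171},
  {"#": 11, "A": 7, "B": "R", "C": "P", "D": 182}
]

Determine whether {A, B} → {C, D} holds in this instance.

Yes

(A=2, B=R): rows 1, 4 → {C,D} = (N, 175), (N, 175) ✓
(A=7, B=O): rows 2, 8 → {C,D} = (K, 169), (K, 169) ✓
(A=2, B=O): row 3 → {C,D} = (H, 185) ✓
(A=7, B=P): rows 5, 10 → {C,D} = (N, 171), (N, 171) ✓
(A=6, B=O): row 6 → {C,D} = (N, 175) ✓
(A=7, B=R): rows 7, 11 → {C,D} = (P, 182), (P, 182) ✓
(A=7, B=N): row 9 → {C,D} = (H, 176) ✓
Every {A, B} value is associated with a single {C, D} value, so {A, B} → {C, D} holds.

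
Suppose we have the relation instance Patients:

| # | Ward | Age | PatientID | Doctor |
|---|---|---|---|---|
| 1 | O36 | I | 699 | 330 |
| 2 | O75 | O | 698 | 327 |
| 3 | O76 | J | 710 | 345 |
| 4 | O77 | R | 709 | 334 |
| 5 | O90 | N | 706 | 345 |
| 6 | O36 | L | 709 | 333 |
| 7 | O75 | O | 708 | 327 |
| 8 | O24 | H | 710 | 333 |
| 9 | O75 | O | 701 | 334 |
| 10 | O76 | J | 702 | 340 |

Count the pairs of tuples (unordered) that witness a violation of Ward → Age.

1

Ward=O36: violating pairs (1,6) — 1 pair.
Ward=O75: all 3 rows agree on Age — 0 pairs.
Ward=O76: all 2 rows agree on Age — 0 pairs.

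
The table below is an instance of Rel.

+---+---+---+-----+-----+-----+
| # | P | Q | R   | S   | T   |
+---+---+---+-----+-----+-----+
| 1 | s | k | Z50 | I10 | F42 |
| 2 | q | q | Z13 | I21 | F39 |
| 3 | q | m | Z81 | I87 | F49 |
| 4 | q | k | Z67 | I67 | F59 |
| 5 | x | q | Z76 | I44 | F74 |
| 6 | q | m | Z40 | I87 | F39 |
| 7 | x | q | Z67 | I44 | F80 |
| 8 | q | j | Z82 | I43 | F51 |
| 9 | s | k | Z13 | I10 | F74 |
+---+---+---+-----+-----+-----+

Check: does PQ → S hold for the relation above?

Yes

(P=s, Q=k): rows 1, 9 → S = I10, I10 ✓
(P=q, Q=q): row 2 → S = I21 ✓
(P=q, Q=m): rows 3, 6 → S = I87, I87 ✓
(P=q, Q=k): row 4 → S = I67 ✓
(P=x, Q=q): rows 5, 7 → S = I44, I44 ✓
(P=q, Q=j): row 8 → S = I43 ✓
Every PQ value is associated with a single S value, so PQ → S holds.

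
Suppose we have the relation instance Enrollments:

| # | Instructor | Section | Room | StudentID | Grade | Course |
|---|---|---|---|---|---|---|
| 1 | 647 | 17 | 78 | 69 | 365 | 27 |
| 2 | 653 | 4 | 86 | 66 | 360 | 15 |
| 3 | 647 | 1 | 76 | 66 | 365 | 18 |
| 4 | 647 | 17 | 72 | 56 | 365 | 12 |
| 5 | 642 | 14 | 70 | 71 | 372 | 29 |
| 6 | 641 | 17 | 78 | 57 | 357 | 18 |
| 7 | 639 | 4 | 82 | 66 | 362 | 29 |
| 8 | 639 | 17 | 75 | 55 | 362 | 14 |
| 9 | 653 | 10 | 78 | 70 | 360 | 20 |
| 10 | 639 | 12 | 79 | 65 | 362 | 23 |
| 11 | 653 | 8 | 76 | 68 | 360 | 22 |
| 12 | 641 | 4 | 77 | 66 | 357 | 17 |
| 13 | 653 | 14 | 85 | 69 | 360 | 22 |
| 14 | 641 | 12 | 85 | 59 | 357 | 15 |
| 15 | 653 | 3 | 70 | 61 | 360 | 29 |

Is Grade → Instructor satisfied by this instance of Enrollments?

Yes

Grade=365: rows 1, 3, 4 → Instructor = 647, 647, 647 ✓
Grade=360: rows 2, 9, 11, 13, 15 → Instructor = 653, 653, 653, 653, 653 ✓
Grade=372: row 5 → Instructor = 642 ✓
Grade=357: rows 6, 12, 14 → Instructor = 641, 641, 641 ✓
Grade=362: rows 7, 8, 10 → Instructor = 639, 639, 639 ✓
Every Grade value is associated with a single Instructor value, so Grade → Instructor holds.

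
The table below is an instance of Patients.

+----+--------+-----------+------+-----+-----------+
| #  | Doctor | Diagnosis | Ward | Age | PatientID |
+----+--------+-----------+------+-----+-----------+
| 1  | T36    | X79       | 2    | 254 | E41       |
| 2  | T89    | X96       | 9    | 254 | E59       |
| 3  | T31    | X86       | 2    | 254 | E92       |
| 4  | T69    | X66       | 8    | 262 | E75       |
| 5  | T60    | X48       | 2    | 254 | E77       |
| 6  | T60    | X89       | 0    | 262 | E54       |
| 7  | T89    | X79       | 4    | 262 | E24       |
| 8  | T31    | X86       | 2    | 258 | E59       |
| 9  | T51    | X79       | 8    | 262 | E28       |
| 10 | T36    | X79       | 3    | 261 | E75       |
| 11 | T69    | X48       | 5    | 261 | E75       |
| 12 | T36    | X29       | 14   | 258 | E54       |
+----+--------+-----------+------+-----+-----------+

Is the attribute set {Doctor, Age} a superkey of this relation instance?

All 12 rows have distinct {Doctor, Age} values, so {Doctor, Age} → (all attributes) holds and {Doctor, Age} is a superkey.

Yes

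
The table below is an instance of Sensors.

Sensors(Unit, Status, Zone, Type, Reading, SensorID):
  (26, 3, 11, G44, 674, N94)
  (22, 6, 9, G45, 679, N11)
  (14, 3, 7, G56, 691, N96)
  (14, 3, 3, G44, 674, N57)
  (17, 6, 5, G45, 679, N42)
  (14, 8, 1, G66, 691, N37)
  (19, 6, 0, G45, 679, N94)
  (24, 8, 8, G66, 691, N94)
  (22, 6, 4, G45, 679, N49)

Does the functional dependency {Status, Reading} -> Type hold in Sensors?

Yes

(Status=3, Reading=674): 2 rows → Type = G44, G44 ✓
(Status=6, Reading=679): 4 rows → Type = G45, G45, G45, G45 ✓
(Status=3, Reading=691): 1 row → Type = G56 ✓
(Status=8, Reading=691): 2 rows → Type = G66, G66 ✓
Every {Status, Reading} value is associated with a single Type value, so {Status, Reading} -> Type holds.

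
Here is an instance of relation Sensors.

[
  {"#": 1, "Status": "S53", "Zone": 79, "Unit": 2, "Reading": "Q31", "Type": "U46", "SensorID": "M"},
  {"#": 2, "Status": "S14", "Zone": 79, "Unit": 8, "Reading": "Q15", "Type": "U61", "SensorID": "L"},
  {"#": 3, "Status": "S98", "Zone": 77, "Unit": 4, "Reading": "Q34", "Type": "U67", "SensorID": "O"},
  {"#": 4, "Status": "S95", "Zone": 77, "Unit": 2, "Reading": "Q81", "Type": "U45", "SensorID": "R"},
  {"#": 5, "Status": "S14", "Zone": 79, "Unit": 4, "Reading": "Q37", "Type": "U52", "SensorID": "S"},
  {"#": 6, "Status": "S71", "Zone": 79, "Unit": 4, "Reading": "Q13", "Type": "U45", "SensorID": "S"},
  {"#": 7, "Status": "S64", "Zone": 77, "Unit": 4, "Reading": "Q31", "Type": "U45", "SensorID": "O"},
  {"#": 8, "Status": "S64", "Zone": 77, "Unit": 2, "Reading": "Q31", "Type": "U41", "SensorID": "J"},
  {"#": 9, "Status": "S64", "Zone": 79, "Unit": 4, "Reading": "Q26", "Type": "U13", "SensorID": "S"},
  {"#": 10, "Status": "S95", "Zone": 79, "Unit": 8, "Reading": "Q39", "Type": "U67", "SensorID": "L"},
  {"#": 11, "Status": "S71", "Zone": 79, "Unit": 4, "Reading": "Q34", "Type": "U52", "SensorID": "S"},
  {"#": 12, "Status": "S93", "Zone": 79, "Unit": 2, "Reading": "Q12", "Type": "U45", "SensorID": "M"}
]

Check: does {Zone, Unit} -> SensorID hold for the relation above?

(Zone=79, Unit=2): rows 1, 12 → SensorID = M, M ✓
(Zone=79, Unit=8): rows 2, 10 → SensorID = L, L ✓
(Zone=77, Unit=4): rows 3, 7 → SensorID = O, O ✓
(Zone=77, Unit=2): rows 4, 8 → SensorID takes values {R, J} — violation
(Zone=79, Unit=4): rows 5, 6, 9, 11 → SensorID = S, S, S, S ✓
Two rows agree on {Zone, Unit} but differ on SensorID, so {Zone, Unit} -> SensorID does not hold.

No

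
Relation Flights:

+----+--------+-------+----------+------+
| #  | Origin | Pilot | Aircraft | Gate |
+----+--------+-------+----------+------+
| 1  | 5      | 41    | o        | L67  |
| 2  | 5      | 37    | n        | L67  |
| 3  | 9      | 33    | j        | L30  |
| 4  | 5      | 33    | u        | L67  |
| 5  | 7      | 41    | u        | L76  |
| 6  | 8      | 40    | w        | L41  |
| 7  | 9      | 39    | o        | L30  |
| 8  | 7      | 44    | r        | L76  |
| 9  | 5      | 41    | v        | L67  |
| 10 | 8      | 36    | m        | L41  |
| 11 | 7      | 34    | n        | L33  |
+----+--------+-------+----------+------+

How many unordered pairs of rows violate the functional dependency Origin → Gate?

2

Origin=5: all 4 rows agree on Gate — 0 pairs.
Origin=9: all 2 rows agree on Gate — 0 pairs.
Origin=7: violating pairs (5,11), (8,11) — 2 pairs.
Origin=8: all 2 rows agree on Gate — 0 pairs.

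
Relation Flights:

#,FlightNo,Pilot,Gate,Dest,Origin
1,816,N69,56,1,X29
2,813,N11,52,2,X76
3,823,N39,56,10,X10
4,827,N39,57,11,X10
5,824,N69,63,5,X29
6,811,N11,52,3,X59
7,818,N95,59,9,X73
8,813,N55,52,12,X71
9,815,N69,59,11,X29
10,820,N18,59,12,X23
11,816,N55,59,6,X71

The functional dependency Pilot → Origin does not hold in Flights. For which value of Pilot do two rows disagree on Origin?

Pilot=N69: rows 1, 5, 9 → Origin = X29, X29, X29 ✓
Pilot=N11: rows 2, 6 → Origin takes values {X76, X59} — violation
Pilot=N39: rows 3, 4 → Origin = X10, X10 ✓
Pilot=N95: row 7 → Origin = X73 ✓
Pilot=N55: rows 8, 11 → Origin = X71, X71 ✓
Pilot=N18: row 10 → Origin = X23 ✓
The only Pilot value with inconsistent Origin is Pilot=N11.

N11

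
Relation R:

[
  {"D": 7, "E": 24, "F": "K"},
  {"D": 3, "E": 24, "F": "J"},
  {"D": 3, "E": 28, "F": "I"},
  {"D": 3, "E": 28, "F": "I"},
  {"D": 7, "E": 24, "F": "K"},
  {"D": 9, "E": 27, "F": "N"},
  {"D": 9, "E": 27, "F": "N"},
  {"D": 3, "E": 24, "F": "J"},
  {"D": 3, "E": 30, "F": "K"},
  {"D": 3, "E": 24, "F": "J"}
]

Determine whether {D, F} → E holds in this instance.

(D=7, F=K): 2 rows → E = 24, 24 ✓
(D=3, F=J): 3 rows → E = 24, 24, 24 ✓
(D=3, F=I): 2 rows → E = 28, 28 ✓
(D=9, F=N): 2 rows → E = 27, 27 ✓
(D=3, F=K): 1 row → E = 30 ✓
Every {D, F} value is associated with a single E value, so {D, F} → E holds.

Yes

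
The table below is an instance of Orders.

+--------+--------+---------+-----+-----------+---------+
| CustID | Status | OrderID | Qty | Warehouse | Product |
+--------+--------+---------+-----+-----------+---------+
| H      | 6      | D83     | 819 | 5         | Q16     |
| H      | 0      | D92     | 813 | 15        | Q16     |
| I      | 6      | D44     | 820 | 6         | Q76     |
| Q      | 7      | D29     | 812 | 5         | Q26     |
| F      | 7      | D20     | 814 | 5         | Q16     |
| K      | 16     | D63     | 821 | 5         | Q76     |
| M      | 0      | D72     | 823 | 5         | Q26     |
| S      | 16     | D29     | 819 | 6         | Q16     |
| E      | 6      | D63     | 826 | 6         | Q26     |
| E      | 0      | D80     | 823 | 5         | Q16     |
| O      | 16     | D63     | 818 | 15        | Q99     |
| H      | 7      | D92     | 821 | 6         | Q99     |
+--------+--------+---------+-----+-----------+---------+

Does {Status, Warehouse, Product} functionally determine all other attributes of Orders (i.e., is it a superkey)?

Yes

All 12 rows have distinct {Status, Warehouse, Product} values, so {Status, Warehouse, Product} → (all attributes) holds and {Status, Warehouse, Product} is a superkey.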